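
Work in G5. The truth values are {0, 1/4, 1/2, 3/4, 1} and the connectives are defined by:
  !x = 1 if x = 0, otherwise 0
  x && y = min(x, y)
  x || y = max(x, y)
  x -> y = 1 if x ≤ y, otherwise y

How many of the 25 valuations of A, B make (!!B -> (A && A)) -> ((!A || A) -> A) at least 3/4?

value 1: 24 assignments (counts)
value 0: 1 assignment
So 24 of the 25 assignments meet the threshold.

24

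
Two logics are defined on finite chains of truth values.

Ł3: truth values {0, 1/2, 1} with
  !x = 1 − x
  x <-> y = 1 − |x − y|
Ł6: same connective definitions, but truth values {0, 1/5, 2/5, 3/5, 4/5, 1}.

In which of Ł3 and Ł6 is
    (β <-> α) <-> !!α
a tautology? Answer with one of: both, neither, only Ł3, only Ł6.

neither

In Ł3: at α = 0, β = 0 the value is 0 — not a tautology.
In Ł6: at α = 0, β = 0 the value is 0 — not a tautology.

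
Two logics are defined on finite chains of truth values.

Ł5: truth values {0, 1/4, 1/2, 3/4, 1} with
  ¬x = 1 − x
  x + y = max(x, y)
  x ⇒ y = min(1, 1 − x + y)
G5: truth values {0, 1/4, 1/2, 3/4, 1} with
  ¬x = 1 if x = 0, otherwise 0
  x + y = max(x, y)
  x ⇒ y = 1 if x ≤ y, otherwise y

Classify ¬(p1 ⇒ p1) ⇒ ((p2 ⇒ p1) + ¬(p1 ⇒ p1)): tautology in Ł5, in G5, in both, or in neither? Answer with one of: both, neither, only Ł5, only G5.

In Ł5: every assignment gives 1 — tautology.
In G5: every assignment gives 1 — tautology.

both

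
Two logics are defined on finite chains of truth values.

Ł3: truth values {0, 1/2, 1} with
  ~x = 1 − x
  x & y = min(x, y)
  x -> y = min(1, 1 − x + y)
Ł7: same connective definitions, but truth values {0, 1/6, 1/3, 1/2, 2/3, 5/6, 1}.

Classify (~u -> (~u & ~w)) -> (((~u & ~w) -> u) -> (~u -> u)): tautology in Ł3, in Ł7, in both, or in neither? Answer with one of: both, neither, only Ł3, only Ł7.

In Ł3: every assignment gives 1 — tautology.
In Ł7: every assignment gives 1 — tautology.

both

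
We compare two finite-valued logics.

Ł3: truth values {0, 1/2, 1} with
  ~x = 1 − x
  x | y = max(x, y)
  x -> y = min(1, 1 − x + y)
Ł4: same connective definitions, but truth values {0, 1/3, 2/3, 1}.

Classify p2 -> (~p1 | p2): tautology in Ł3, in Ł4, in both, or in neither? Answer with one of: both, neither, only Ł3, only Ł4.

both

In Ł3: every assignment gives 1 — tautology.
In Ł4: every assignment gives 1 — tautology.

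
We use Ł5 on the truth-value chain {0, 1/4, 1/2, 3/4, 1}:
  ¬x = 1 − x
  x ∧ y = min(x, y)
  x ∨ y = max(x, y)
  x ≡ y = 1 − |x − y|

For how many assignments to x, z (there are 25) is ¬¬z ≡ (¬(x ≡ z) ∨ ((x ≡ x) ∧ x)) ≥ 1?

value 1: 9 assignments (counts)
value 3/4: 9 assignments
value 1/2: 4 assignments
value 1/4: 2 assignments
value 0: 1 assignment
So 9 of the 25 assignments meet the threshold.

9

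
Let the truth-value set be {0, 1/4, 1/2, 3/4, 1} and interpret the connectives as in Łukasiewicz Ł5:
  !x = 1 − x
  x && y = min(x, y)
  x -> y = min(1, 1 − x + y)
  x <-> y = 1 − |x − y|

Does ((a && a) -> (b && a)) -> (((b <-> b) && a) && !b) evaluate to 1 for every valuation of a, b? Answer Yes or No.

Counterexample: take a = 0, b = 0.
a && a = 0 && 0 = 0
b && a = 0 && 0 = 0
(a && a) -> (b && a) = 0 -> 0 = 1
b <-> b = 0 <-> 0 = 1
(b <-> b) && a = 1 && 0 = 0
!b = !0 = 1
((b <-> b) && a) && !b = 0 && 1 = 0
((a && a) -> (b && a)) -> (((b <-> b) && a) && !b) = 1 -> 0 = 0
This gives 0 ≠ 1.

No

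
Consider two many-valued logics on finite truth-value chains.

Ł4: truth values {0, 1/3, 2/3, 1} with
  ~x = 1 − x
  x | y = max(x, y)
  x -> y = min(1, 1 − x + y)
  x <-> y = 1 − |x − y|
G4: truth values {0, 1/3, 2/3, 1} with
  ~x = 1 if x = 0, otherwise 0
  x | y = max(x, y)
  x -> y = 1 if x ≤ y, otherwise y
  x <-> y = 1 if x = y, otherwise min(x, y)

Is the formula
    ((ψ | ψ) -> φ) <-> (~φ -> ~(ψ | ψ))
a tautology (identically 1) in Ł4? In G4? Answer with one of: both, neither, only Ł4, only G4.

only Ł4

In Ł4: every assignment gives 1 — tautology.
In G4: at φ = 1/3, ψ = 2/3 the value is 1/3 — not a tautology.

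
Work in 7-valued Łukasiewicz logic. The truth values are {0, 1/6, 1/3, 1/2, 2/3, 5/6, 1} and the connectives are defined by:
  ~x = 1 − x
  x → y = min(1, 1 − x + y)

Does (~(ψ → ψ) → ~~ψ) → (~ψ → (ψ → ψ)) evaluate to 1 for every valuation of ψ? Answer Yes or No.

ψ = 0 ↦ 1
ψ = 1/6 ↦ 1
ψ = 1/3 ↦ 1
ψ = 1/2 ↦ 1
ψ = 2/3 ↦ 1
ψ = 5/6 ↦ 1
ψ = 1 ↦ 1
Every assignment gives a value ≥ 1.

Yes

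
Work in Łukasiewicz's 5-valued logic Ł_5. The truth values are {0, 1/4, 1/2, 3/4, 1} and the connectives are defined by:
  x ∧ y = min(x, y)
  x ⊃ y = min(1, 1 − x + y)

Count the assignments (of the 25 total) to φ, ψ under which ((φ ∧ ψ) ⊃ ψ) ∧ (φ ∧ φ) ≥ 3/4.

10

value 1: 5 assignments (counts)
value 3/4: 5 assignments (counts)
value 1/2: 5 assignments
value 1/4: 5 assignments
value 0: 5 assignments
So 10 of the 25 assignments meet the threshold.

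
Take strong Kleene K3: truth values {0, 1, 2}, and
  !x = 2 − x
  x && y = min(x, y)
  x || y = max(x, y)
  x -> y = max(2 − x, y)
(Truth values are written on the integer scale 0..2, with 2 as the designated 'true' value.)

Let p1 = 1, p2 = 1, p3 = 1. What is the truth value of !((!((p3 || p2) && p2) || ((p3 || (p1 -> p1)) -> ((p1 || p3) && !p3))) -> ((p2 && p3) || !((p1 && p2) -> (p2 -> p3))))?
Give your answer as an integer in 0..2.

1

p3 || p2 = 1 || 1 = 1
(p3 || p2) && p2 = 1 && 1 = 1
!((p3 || p2) && p2) = !1 = 1
p1 -> p1 = 1 -> 1 = 1
p3 || (p1 -> p1) = 1 || 1 = 1
p1 || p3 = 1 || 1 = 1
!p3 = !1 = 1
(p1 || p3) && !p3 = 1 && 1 = 1
(p3 || (p1 -> p1)) -> ((p1 || p3) && !p3) = 1 -> 1 = 1
!((p3 || p2) && p2) || ((p3 || (p1 -> p1)) -> ((p1 || p3) && !p3)) = 1 || 1 = 1
p2 && p3 = 1 && 1 = 1
p1 && p2 = 1 && 1 = 1
p2 -> p3 = 1 -> 1 = 1
(p1 && p2) -> (p2 -> p3) = 1 -> 1 = 1
!((p1 && p2) -> (p2 -> p3)) = !1 = 1
(p2 && p3) || !((p1 && p2) -> (p2 -> p3)) = 1 || 1 = 1
(!((p3 || p2) && p2) || ((p3 || (p1 -> p1)) -> ((p1 || p3) && !p3))) -> ((p2 && p3) || !((p1 && p2) -> (p2 -> p3))) = 1 -> 1 = 1
!((!((p3 || p2) && p2) || ((p3 || (p1 -> p1)) -> ((p1 || p3) && !p3))) -> ((p2 && p3) || !((p1 && p2) -> (p2 -> p3)))) = !1 = 1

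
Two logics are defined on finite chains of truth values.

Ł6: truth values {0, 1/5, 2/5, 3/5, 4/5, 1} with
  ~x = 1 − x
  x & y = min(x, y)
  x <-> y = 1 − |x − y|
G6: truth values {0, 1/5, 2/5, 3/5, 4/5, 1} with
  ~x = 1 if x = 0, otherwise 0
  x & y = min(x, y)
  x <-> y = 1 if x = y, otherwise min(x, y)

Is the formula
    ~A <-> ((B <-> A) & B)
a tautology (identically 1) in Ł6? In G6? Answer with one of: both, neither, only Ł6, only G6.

In Ł6: at A = 0, B = 0 the value is 0 — not a tautology.
In G6: at A = 0, B = 0 the value is 0 — not a tautology.

neither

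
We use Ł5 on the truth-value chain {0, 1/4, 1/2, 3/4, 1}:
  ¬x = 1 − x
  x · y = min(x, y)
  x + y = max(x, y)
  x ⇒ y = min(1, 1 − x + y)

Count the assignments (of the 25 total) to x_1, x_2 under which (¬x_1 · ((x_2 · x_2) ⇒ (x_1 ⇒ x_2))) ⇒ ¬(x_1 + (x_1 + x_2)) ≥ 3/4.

value 1: 15 assignments (counts)
value 3/4: 4 assignments (counts)
value 1/2: 3 assignments
value 1/4: 2 assignments
value 0: 1 assignment
So 19 of the 25 assignments meet the threshold.

19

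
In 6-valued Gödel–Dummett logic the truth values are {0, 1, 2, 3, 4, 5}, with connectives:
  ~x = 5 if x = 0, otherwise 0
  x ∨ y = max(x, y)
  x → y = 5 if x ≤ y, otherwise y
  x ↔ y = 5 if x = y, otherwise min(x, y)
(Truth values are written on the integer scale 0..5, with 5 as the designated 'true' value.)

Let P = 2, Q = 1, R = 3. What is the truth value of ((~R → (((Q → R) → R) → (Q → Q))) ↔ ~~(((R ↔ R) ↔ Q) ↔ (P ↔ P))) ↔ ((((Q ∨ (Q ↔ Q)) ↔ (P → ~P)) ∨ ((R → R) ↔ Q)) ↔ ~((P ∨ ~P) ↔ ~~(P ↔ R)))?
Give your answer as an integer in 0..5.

0

~R = ~3 = 0
Q → R = 1 → 3 = 5
(Q → R) → R = 5 → 3 = 3
Q → Q = 1 → 1 = 5
((Q → R) → R) → (Q → Q) = 3 → 5 = 5
~R → (((Q → R) → R) → (Q → Q)) = 0 → 5 = 5
R ↔ R = 3 ↔ 3 = 5
(R ↔ R) ↔ Q = 5 ↔ 1 = 1
P ↔ P = 2 ↔ 2 = 5
((R ↔ R) ↔ Q) ↔ (P ↔ P) = 1 ↔ 5 = 1
~(((R ↔ R) ↔ Q) ↔ (P ↔ P)) = ~1 = 0
~~(((R ↔ R) ↔ Q) ↔ (P ↔ P)) = ~0 = 5
(~R → (((Q → R) → R) → (Q → Q))) ↔ ~~(((R ↔ R) ↔ Q) ↔ (P ↔ P)) = 5 ↔ 5 = 5
Q ↔ Q = 1 ↔ 1 = 5
Q ∨ (Q ↔ Q) = 1 ∨ 5 = 5
~P = ~2 = 0
P → ~P = 2 → 0 = 0
(Q ∨ (Q ↔ Q)) ↔ (P → ~P) = 5 ↔ 0 = 0
R → R = 3 → 3 = 5
(R → R) ↔ Q = 5 ↔ 1 = 1
((Q ∨ (Q ↔ Q)) ↔ (P → ~P)) ∨ ((R → R) ↔ Q) = 0 ∨ 1 = 1
~P = ~2 = 0
P ∨ ~P = 2 ∨ 0 = 2
P ↔ R = 2 ↔ 3 = 2
~(P ↔ R) = ~2 = 0
~~(P ↔ R) = ~0 = 5
(P ∨ ~P) ↔ ~~(P ↔ R) = 2 ↔ 5 = 2
~((P ∨ ~P) ↔ ~~(P ↔ R)) = ~2 = 0
(((Q ∨ (Q ↔ Q)) ↔ (P → ~P)) ∨ ((R → R) ↔ Q)) ↔ ~((P ∨ ~P) ↔ ~~(P ↔ R)) = 1 ↔ 0 = 0
((~R → (((Q → R) → R) → (Q → Q))) ↔ ~~(((R ↔ R) ↔ Q) ↔ (P ↔ P))) ↔ ((((Q ∨ (Q ↔ Q)) ↔ (P → ~P)) ∨ ((R → R) ↔ Q)) ↔ ~((P ∨ ~P) ↔ ~~(P ↔ R))) = 5 ↔ 0 = 0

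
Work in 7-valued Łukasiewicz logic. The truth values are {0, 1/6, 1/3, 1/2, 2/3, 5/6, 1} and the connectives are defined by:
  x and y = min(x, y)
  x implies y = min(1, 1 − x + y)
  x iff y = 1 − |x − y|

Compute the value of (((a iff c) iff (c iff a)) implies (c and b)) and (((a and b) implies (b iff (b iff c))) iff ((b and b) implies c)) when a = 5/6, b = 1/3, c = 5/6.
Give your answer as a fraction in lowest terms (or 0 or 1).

1/3

a iff c = 5/6 iff 5/6 = 1
c iff a = 5/6 iff 5/6 = 1
(a iff c) iff (c iff a) = 1 iff 1 = 1
c and b = 5/6 and 1/3 = 1/3
((a iff c) iff (c iff a)) implies (c and b) = 1 implies 1/3 = 1/3
a and b = 5/6 and 1/3 = 1/3
b iff c = 1/3 iff 5/6 = 1/2
b iff (b iff c) = 1/3 iff 1/2 = 5/6
(a and b) implies (b iff (b iff c)) = 1/3 implies 5/6 = 1
b and b = 1/3 and 1/3 = 1/3
(b and b) implies c = 1/3 implies 5/6 = 1
((a and b) implies (b iff (b iff c))) iff ((b and b) implies c) = 1 iff 1 = 1
(((a iff c) iff (c iff a)) implies (c and b)) and (((a and b) implies (b iff (b iff c))) iff ((b and b) implies c)) = 1/3 and 1 = 1/3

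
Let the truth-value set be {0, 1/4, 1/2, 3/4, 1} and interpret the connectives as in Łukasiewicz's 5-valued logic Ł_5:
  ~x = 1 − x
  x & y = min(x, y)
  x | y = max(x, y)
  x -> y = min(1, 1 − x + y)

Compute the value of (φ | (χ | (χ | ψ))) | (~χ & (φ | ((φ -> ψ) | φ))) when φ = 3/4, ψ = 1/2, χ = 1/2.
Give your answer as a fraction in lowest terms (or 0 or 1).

3/4

χ | ψ = 1/2 | 1/2 = 1/2
χ | (χ | ψ) = 1/2 | 1/2 = 1/2
φ | (χ | (χ | ψ)) = 3/4 | 1/2 = 3/4
~χ = ~1/2 = 1/2
φ -> ψ = 3/4 -> 1/2 = 3/4
(φ -> ψ) | φ = 3/4 | 3/4 = 3/4
φ | ((φ -> ψ) | φ) = 3/4 | 3/4 = 3/4
~χ & (φ | ((φ -> ψ) | φ)) = 1/2 & 3/4 = 1/2
(φ | (χ | (χ | ψ))) | (~χ & (φ | ((φ -> ψ) | φ))) = 3/4 | 1/2 = 3/4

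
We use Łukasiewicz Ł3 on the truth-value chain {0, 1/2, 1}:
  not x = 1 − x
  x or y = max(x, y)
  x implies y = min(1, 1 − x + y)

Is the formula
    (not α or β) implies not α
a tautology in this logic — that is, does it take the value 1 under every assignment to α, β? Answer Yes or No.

Counterexample: take α = 1/2, β = 1.
not α = not 1/2 = 1/2
not α or β = 1/2 or 1 = 1
not α = not 1/2 = 1/2
(not α or β) implies not α = 1 implies 1/2 = 1/2
This gives 1/2 ≠ 1.

No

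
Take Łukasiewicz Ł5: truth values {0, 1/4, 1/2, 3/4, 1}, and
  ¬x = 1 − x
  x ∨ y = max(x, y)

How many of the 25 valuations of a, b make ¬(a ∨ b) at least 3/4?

4

value 1: 1 assignment (counts)
value 3/4: 3 assignments (counts)
value 1/2: 5 assignments
value 1/4: 7 assignments
value 0: 9 assignments
So 4 of the 25 assignments meet the threshold.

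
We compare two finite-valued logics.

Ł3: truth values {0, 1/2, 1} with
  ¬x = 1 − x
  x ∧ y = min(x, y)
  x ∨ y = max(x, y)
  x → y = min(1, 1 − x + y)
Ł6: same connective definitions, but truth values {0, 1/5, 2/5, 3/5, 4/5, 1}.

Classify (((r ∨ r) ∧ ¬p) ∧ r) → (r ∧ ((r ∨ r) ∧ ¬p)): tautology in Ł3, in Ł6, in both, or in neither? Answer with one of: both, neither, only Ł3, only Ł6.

In Ł3: every assignment gives 1 — tautology.
In Ł6: every assignment gives 1 — tautology.

both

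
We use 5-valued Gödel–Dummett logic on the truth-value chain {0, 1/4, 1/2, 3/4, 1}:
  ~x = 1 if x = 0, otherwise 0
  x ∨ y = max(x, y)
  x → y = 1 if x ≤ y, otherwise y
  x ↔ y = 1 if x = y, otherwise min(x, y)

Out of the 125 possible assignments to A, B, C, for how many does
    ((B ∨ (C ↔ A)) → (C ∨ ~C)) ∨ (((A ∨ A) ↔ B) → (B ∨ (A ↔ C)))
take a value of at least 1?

value 1: 122 assignments (counts)
value 3/4: 2 assignments
value 1/2: 1 assignment
So 122 of the 125 assignments meet the threshold.

122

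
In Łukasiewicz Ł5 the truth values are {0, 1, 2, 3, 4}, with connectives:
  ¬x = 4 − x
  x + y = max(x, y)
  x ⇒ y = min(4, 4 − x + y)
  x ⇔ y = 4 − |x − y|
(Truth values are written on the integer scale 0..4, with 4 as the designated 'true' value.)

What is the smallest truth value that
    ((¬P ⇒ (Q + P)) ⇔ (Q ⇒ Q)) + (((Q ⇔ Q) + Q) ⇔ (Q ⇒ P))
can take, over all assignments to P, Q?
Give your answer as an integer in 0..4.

2

Take P = 0, Q = 2:
¬P = ¬0 = 4
Q + P = 2 + 0 = 2
¬P ⇒ (Q + P) = 4 ⇒ 2 = 2
Q ⇒ Q = 2 ⇒ 2 = 4
(¬P ⇒ (Q + P)) ⇔ (Q ⇒ Q) = 2 ⇔ 4 = 2
Q ⇔ Q = 2 ⇔ 2 = 4
(Q ⇔ Q) + Q = 4 + 2 = 4
Q ⇒ P = 2 ⇒ 0 = 2
((Q ⇔ Q) + Q) ⇔ (Q ⇒ P) = 4 ⇔ 2 = 2
((¬P ⇒ (Q + P)) ⇔ (Q ⇒ Q)) + (((Q ⇔ Q) + Q) ⇔ (Q ⇒ P)) = 2 + 2 = 2
No assignment yields a value below 2, so this is the minimum.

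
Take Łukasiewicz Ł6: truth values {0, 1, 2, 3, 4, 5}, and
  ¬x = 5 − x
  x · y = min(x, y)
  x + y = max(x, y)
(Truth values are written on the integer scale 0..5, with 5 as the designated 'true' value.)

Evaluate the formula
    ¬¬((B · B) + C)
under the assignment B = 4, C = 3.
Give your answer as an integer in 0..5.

B · B = 4 · 4 = 4
(B · B) + C = 4 + 3 = 4
¬((B · B) + C) = ¬4 = 1
¬¬((B · B) + C) = ¬1 = 4

4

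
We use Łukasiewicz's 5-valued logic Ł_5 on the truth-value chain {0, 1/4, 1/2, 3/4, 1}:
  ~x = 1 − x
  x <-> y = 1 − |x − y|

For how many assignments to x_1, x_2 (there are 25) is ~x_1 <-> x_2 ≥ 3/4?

value 1: 5 assignments (counts)
value 3/4: 8 assignments (counts)
value 1/2: 6 assignments
value 1/4: 4 assignments
value 0: 2 assignments
So 13 of the 25 assignments meet the threshold.

13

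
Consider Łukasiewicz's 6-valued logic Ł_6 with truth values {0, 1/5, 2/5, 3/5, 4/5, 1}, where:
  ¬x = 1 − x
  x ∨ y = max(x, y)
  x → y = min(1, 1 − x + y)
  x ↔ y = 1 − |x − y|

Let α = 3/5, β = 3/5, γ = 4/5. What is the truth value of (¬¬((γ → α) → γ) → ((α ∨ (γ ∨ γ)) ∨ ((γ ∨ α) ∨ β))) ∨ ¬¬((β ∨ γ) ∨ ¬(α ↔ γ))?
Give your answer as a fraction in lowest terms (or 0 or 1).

4/5

γ → α = 4/5 → 3/5 = 4/5
(γ → α) → γ = 4/5 → 4/5 = 1
¬((γ → α) → γ) = ¬1 = 0
¬¬((γ → α) → γ) = ¬0 = 1
γ ∨ γ = 4/5 ∨ 4/5 = 4/5
α ∨ (γ ∨ γ) = 3/5 ∨ 4/5 = 4/5
γ ∨ α = 4/5 ∨ 3/5 = 4/5
(γ ∨ α) ∨ β = 4/5 ∨ 3/5 = 4/5
(α ∨ (γ ∨ γ)) ∨ ((γ ∨ α) ∨ β) = 4/5 ∨ 4/5 = 4/5
¬¬((γ → α) → γ) → ((α ∨ (γ ∨ γ)) ∨ ((γ ∨ α) ∨ β)) = 1 → 4/5 = 4/5
β ∨ γ = 3/5 ∨ 4/5 = 4/5
α ↔ γ = 3/5 ↔ 4/5 = 4/5
¬(α ↔ γ) = ¬4/5 = 1/5
(β ∨ γ) ∨ ¬(α ↔ γ) = 4/5 ∨ 1/5 = 4/5
¬((β ∨ γ) ∨ ¬(α ↔ γ)) = ¬4/5 = 1/5
¬¬((β ∨ γ) ∨ ¬(α ↔ γ)) = ¬1/5 = 4/5
(¬¬((γ → α) → γ) → ((α ∨ (γ ∨ γ)) ∨ ((γ ∨ α) ∨ β))) ∨ ¬¬((β ∨ γ) ∨ ¬(α ↔ γ)) = 4/5 ∨ 4/5 = 4/5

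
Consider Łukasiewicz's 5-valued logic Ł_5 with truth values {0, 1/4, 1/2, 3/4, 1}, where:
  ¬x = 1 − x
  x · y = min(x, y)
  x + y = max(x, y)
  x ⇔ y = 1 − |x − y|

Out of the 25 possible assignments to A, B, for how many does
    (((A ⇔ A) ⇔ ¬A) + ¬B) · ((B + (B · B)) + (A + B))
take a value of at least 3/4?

8

value 1: 2 assignments (counts)
value 3/4: 6 assignments (counts)
value 1/2: 9 assignments
value 1/4: 6 assignments
value 0: 2 assignments
So 8 of the 25 assignments meet the threshold.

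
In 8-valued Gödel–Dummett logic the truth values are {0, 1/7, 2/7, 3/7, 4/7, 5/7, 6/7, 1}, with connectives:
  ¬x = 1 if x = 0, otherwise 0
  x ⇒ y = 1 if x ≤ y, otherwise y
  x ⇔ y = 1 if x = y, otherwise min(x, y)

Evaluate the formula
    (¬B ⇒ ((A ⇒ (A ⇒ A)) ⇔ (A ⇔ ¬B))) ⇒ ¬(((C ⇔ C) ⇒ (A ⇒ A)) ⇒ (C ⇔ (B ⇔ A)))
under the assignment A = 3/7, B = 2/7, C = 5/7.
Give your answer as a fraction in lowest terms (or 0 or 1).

¬B = ¬2/7 = 0
A ⇒ A = 3/7 ⇒ 3/7 = 1
A ⇒ (A ⇒ A) = 3/7 ⇒ 1 = 1
¬B = ¬2/7 = 0
A ⇔ ¬B = 3/7 ⇔ 0 = 0
(A ⇒ (A ⇒ A)) ⇔ (A ⇔ ¬B) = 1 ⇔ 0 = 0
¬B ⇒ ((A ⇒ (A ⇒ A)) ⇔ (A ⇔ ¬B)) = 0 ⇒ 0 = 1
C ⇔ C = 5/7 ⇔ 5/7 = 1
A ⇒ A = 3/7 ⇒ 3/7 = 1
(C ⇔ C) ⇒ (A ⇒ A) = 1 ⇒ 1 = 1
B ⇔ A = 2/7 ⇔ 3/7 = 2/7
C ⇔ (B ⇔ A) = 5/7 ⇔ 2/7 = 2/7
((C ⇔ C) ⇒ (A ⇒ A)) ⇒ (C ⇔ (B ⇔ A)) = 1 ⇒ 2/7 = 2/7
¬(((C ⇔ C) ⇒ (A ⇒ A)) ⇒ (C ⇔ (B ⇔ A))) = ¬2/7 = 0
(¬B ⇒ ((A ⇒ (A ⇒ A)) ⇔ (A ⇔ ¬B))) ⇒ ¬(((C ⇔ C) ⇒ (A ⇒ A)) ⇒ (C ⇔ (B ⇔ A))) = 1 ⇒ 0 = 0

0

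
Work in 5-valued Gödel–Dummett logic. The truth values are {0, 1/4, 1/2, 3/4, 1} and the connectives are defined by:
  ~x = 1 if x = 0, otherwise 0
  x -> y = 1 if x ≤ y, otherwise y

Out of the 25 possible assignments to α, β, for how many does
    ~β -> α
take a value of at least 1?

value 1: 21 assignments (counts)
value 3/4: 1 assignment
value 1/2: 1 assignment
value 1/4: 1 assignment
value 0: 1 assignment
So 21 of the 25 assignments meet the threshold.

21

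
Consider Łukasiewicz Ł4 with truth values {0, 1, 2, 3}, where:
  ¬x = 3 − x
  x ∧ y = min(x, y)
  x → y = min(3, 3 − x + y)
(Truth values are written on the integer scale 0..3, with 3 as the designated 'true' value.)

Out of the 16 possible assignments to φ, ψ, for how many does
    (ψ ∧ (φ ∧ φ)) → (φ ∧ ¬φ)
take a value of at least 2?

φ = 0, ψ = 0 ↦ 3  ≥
φ = 0, ψ = 1 ↦ 3  ≥
φ = 0, ψ = 2 ↦ 3  ≥
φ = 0, ψ = 3 ↦ 3  ≥
φ = 1, ψ = 0 ↦ 3  ≥
φ = 1, ψ = 1 ↦ 3  ≥
φ = 1, ψ = 2 ↦ 3  ≥
φ = 1, ψ = 3 ↦ 3  ≥
φ = 2, ψ = 0 ↦ 3  ≥
φ = 2, ψ = 1 ↦ 3  ≥
φ = 2, ψ = 2 ↦ 2  ≥
φ = 2, ψ = 3 ↦ 2  ≥
φ = 3, ψ = 0 ↦ 3  ≥
φ = 3, ψ = 1 ↦ 2  ≥
φ = 3, ψ = 2 ↦ 1  <
φ = 3, ψ = 3 ↦ 0  <
So 14 of the 16 assignments meet the threshold.

14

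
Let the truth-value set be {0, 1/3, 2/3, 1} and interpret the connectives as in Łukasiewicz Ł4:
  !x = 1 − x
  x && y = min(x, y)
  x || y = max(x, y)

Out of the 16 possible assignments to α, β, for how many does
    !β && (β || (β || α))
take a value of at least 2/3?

4

α = 0, β = 0 ↦ 0  <
α = 0, β = 1/3 ↦ 1/3  <
α = 0, β = 2/3 ↦ 1/3  <
α = 0, β = 1 ↦ 0  <
α = 1/3, β = 0 ↦ 1/3  <
α = 1/3, β = 1/3 ↦ 1/3  <
α = 1/3, β = 2/3 ↦ 1/3  <
α = 1/3, β = 1 ↦ 0  <
α = 2/3, β = 0 ↦ 2/3  ≥
α = 2/3, β = 1/3 ↦ 2/3  ≥
α = 2/3, β = 2/3 ↦ 1/3  <
α = 2/3, β = 1 ↦ 0  <
α = 1, β = 0 ↦ 1  ≥
α = 1, β = 1/3 ↦ 2/3  ≥
α = 1, β = 2/3 ↦ 1/3  <
α = 1, β = 1 ↦ 0  <
So 4 of the 16 assignments meet the threshold.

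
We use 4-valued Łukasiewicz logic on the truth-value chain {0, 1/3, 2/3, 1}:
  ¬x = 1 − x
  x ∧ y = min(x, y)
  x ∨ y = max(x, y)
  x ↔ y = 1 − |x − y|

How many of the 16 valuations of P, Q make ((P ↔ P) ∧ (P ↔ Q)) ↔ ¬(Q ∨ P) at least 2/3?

12

P = 0, Q = 0 ↦ 1  ≥
P = 0, Q = 1/3 ↦ 1  ≥
P = 0, Q = 2/3 ↦ 1  ≥
P = 0, Q = 1 ↦ 1  ≥
P = 1/3, Q = 0 ↦ 1  ≥
P = 1/3, Q = 1/3 ↦ 2/3  ≥
P = 1/3, Q = 2/3 ↦ 2/3  ≥
P = 1/3, Q = 1 ↦ 2/3  ≥
P = 2/3, Q = 0 ↦ 1  ≥
P = 2/3, Q = 1/3 ↦ 2/3  ≥
P = 2/3, Q = 2/3 ↦ 1/3  <
P = 2/3, Q = 1 ↦ 1/3  <
P = 1, Q = 0 ↦ 1  ≥
P = 1, Q = 1/3 ↦ 2/3  ≥
P = 1, Q = 2/3 ↦ 1/3  <
P = 1, Q = 1 ↦ 0  <
So 12 of the 16 assignments meet the threshold.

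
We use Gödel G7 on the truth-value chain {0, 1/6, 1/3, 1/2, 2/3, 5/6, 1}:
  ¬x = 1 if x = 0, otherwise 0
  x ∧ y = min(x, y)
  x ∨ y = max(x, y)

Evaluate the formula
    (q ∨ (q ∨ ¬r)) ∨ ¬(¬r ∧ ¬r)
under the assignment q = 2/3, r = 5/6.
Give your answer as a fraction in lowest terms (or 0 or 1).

1

¬r = ¬5/6 = 0
q ∨ ¬r = 2/3 ∨ 0 = 2/3
q ∨ (q ∨ ¬r) = 2/3 ∨ 2/3 = 2/3
¬r = ¬5/6 = 0
¬r = ¬5/6 = 0
¬r ∧ ¬r = 0 ∧ 0 = 0
¬(¬r ∧ ¬r) = ¬0 = 1
(q ∨ (q ∨ ¬r)) ∨ ¬(¬r ∧ ¬r) = 2/3 ∨ 1 = 1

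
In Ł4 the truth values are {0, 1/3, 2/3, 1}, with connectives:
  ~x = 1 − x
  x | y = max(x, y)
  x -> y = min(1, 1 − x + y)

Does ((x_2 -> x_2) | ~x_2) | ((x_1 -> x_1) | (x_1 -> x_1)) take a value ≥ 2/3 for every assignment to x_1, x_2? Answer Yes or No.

x_1 = 0, x_2 = 0 ↦ 1
x_1 = 0, x_2 = 1/3 ↦ 1
x_1 = 0, x_2 = 2/3 ↦ 1
x_1 = 0, x_2 = 1 ↦ 1
x_1 = 1/3, x_2 = 0 ↦ 1
x_1 = 1/3, x_2 = 1/3 ↦ 1
x_1 = 1/3, x_2 = 2/3 ↦ 1
x_1 = 1/3, x_2 = 1 ↦ 1
x_1 = 2/3, x_2 = 0 ↦ 1
x_1 = 2/3, x_2 = 1/3 ↦ 1
x_1 = 2/3, x_2 = 2/3 ↦ 1
x_1 = 2/3, x_2 = 1 ↦ 1
x_1 = 1, x_2 = 0 ↦ 1
x_1 = 1, x_2 = 1/3 ↦ 1
x_1 = 1, x_2 = 2/3 ↦ 1
x_1 = 1, x_2 = 1 ↦ 1
Every assignment gives a value ≥ 2/3.

Yes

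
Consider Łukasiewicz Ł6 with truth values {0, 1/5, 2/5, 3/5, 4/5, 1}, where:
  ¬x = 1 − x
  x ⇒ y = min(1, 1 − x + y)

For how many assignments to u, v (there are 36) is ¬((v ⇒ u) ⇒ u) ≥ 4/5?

value 1: 1 assignment (counts)
value 4/5: 3 assignments (counts)
value 3/5: 5 assignments
value 2/5: 7 assignments
value 1/5: 9 assignments
value 0: 11 assignments
So 4 of the 36 assignments meet the threshold.

4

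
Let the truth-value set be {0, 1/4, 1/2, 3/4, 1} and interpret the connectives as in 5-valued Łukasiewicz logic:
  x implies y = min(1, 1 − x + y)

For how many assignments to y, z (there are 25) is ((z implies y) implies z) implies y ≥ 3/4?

16

value 1: 15 assignments (counts)
value 3/4: 1 assignment (counts)
value 1/2: 4 assignments
value 1/4: 2 assignments
value 0: 3 assignments
So 16 of the 25 assignments meet the threshold.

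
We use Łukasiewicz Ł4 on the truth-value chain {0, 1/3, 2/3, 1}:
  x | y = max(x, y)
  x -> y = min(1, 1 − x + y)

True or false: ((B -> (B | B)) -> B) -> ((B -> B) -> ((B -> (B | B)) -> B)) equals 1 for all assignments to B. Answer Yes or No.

B = 0 ↦ 1
B = 1/3 ↦ 1
B = 2/3 ↦ 1
B = 1 ↦ 1
Every assignment gives a value ≥ 1.

Yes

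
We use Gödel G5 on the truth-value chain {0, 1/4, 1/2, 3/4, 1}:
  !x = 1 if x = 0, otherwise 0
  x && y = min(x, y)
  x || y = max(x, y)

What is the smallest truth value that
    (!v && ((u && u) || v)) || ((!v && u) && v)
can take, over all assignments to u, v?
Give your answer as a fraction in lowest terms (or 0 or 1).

Take u = 0, v = 0:
!v = !0 = 1
u && u = 0 && 0 = 0
(u && u) || v = 0 || 0 = 0
!v && ((u && u) || v) = 1 && 0 = 0
!v = !0 = 1
!v && u = 1 && 0 = 0
(!v && u) && v = 0 && 0 = 0
(!v && ((u && u) || v)) || ((!v && u) && v) = 0 || 0 = 0
No assignment yields a value below 0, so this is the minimum.

0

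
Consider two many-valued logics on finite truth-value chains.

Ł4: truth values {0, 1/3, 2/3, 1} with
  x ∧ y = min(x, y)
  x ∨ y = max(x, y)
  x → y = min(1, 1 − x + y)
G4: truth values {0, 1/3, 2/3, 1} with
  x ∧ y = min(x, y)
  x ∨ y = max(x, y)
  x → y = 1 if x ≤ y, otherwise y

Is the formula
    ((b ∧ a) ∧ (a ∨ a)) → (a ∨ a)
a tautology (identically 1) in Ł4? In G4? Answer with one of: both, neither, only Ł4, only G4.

In Ł4: every assignment gives 1 — tautology.
In G4: every assignment gives 1 — tautology.

both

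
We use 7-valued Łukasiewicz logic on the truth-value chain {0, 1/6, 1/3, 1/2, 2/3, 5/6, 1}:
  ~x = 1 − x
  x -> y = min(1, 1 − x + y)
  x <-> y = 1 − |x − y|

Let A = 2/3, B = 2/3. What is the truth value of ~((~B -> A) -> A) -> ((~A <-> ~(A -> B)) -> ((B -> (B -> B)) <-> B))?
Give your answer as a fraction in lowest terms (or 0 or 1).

~B = ~2/3 = 1/3
~B -> A = 1/3 -> 2/3 = 1
(~B -> A) -> A = 1 -> 2/3 = 2/3
~((~B -> A) -> A) = ~2/3 = 1/3
~A = ~2/3 = 1/3
A -> B = 2/3 -> 2/3 = 1
~(A -> B) = ~1 = 0
~A <-> ~(A -> B) = 1/3 <-> 0 = 2/3
B -> B = 2/3 -> 2/3 = 1
B -> (B -> B) = 2/3 -> 1 = 1
(B -> (B -> B)) <-> B = 1 <-> 2/3 = 2/3
(~A <-> ~(A -> B)) -> ((B -> (B -> B)) <-> B) = 2/3 -> 2/3 = 1
~((~B -> A) -> A) -> ((~A <-> ~(A -> B)) -> ((B -> (B -> B)) <-> B)) = 1/3 -> 1 = 1

1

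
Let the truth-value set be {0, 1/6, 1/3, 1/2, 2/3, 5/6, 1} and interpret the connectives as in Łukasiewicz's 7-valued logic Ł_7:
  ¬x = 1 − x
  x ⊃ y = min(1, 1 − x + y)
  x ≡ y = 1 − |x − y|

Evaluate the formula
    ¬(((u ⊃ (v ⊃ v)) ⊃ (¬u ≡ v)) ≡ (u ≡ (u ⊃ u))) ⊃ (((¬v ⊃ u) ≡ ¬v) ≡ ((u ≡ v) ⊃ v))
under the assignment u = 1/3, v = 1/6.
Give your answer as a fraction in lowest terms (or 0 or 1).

v ⊃ v = 1/6 ⊃ 1/6 = 1
u ⊃ (v ⊃ v) = 1/3 ⊃ 1 = 1
¬u = ¬1/3 = 2/3
¬u ≡ v = 2/3 ≡ 1/6 = 1/2
(u ⊃ (v ⊃ v)) ⊃ (¬u ≡ v) = 1 ⊃ 1/2 = 1/2
u ⊃ u = 1/3 ⊃ 1/3 = 1
u ≡ (u ⊃ u) = 1/3 ≡ 1 = 1/3
((u ⊃ (v ⊃ v)) ⊃ (¬u ≡ v)) ≡ (u ≡ (u ⊃ u)) = 1/2 ≡ 1/3 = 5/6
¬(((u ⊃ (v ⊃ v)) ⊃ (¬u ≡ v)) ≡ (u ≡ (u ⊃ u))) = ¬5/6 = 1/6
¬v = ¬1/6 = 5/6
¬v ⊃ u = 5/6 ⊃ 1/3 = 1/2
¬v = ¬1/6 = 5/6
(¬v ⊃ u) ≡ ¬v = 1/2 ≡ 5/6 = 2/3
u ≡ v = 1/3 ≡ 1/6 = 5/6
(u ≡ v) ⊃ v = 5/6 ⊃ 1/6 = 1/3
((¬v ⊃ u) ≡ ¬v) ≡ ((u ≡ v) ⊃ v) = 2/3 ≡ 1/3 = 2/3
¬(((u ⊃ (v ⊃ v)) ⊃ (¬u ≡ v)) ≡ (u ≡ (u ⊃ u))) ⊃ (((¬v ⊃ u) ≡ ¬v) ≡ ((u ≡ v) ⊃ v)) = 1/6 ⊃ 2/3 = 1

1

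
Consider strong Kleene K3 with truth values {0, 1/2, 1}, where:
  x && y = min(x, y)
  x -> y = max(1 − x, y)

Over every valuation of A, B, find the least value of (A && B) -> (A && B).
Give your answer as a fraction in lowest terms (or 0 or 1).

1/2

Take A = 1/2, B = 1/2:
A && B = 1/2 && 1/2 = 1/2
A && B = 1/2 && 1/2 = 1/2
(A && B) -> (A && B) = 1/2 -> 1/2 = 1/2
No assignment yields a value below 1/2, so this is the minimum.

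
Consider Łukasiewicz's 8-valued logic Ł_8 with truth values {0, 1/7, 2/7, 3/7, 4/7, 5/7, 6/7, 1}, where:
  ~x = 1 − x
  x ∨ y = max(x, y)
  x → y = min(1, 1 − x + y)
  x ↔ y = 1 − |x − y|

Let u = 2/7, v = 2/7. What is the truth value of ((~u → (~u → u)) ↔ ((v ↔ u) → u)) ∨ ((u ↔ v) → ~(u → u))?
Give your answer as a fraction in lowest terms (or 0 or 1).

~u = ~2/7 = 5/7
~u = ~2/7 = 5/7
~u → u = 5/7 → 2/7 = 4/7
~u → (~u → u) = 5/7 → 4/7 = 6/7
v ↔ u = 2/7 ↔ 2/7 = 1
(v ↔ u) → u = 1 → 2/7 = 2/7
(~u → (~u → u)) ↔ ((v ↔ u) → u) = 6/7 ↔ 2/7 = 3/7
u ↔ v = 2/7 ↔ 2/7 = 1
u → u = 2/7 → 2/7 = 1
~(u → u) = ~1 = 0
(u ↔ v) → ~(u → u) = 1 → 0 = 0
((~u → (~u → u)) ↔ ((v ↔ u) → u)) ∨ ((u ↔ v) → ~(u → u)) = 3/7 ∨ 0 = 3/7

3/7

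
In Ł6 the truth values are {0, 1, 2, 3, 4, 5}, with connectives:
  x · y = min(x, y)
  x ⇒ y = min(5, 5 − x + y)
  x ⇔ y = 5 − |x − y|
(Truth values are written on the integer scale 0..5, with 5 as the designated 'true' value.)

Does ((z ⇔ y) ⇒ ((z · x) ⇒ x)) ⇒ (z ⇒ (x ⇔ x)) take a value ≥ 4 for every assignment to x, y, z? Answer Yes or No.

At x = 4, y = 1, z = 0, for instance:
z ⇔ y = 0 ⇔ 1 = 4
z · x = 0 · 4 = 0
(z · x) ⇒ x = 0 ⇒ 4 = 5
(z ⇔ y) ⇒ ((z · x) ⇒ x) = 4 ⇒ 5 = 5
x ⇔ x = 4 ⇔ 4 = 5
z ⇒ (x ⇔ x) = 0 ⇒ 5 = 5
((z ⇔ y) ⇒ ((z · x) ⇒ x)) ⇒ (z ⇒ (x ⇔ x)) = 5 ⇒ 5 = 5
and checking the remaining 215 assignments likewise gives ≥ 4 in every case.

Yes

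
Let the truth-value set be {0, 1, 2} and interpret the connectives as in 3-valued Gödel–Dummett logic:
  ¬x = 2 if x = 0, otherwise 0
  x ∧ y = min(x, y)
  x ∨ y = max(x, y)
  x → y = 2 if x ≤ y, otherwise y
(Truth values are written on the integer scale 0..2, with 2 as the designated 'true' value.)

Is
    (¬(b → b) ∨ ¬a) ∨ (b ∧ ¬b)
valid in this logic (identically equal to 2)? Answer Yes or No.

Counterexample: take a = 1, b = 0.
b → b = 0 → 0 = 2
¬(b → b) = ¬2 = 0
¬a = ¬1 = 0
¬(b → b) ∨ ¬a = 0 ∨ 0 = 0
¬b = ¬0 = 2
b ∧ ¬b = 0 ∧ 2 = 0
(¬(b → b) ∨ ¬a) ∨ (b ∧ ¬b) = 0 ∨ 0 = 0
This gives 0 ≠ 2.

No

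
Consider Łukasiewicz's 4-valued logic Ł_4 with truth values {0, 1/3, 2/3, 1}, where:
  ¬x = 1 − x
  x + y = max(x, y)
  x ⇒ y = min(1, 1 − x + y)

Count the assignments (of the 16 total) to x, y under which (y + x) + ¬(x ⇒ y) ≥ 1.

7

x = 0, y = 0 ↦ 0  <
x = 0, y = 1/3 ↦ 1/3  <
x = 0, y = 2/3 ↦ 2/3  <
x = 0, y = 1 ↦ 1  ≥
x = 1/3, y = 0 ↦ 1/3  <
x = 1/3, y = 1/3 ↦ 1/3  <
x = 1/3, y = 2/3 ↦ 2/3  <
x = 1/3, y = 1 ↦ 1  ≥
x = 2/3, y = 0 ↦ 2/3  <
x = 2/3, y = 1/3 ↦ 2/3  <
x = 2/3, y = 2/3 ↦ 2/3  <
x = 2/3, y = 1 ↦ 1  ≥
x = 1, y = 0 ↦ 1  ≥
x = 1, y = 1/3 ↦ 1  ≥
x = 1, y = 2/3 ↦ 1  ≥
x = 1, y = 1 ↦ 1  ≥
So 7 of the 16 assignments meet the threshold.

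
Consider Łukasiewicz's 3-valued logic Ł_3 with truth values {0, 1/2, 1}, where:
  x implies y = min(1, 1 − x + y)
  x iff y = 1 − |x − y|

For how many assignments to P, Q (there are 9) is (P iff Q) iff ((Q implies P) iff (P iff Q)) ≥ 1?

6

P = 0, Q = 0 ↦ 1  ≥
P = 0, Q = 1/2 ↦ 1/2  <
P = 0, Q = 1 ↦ 0  <
P = 1/2, Q = 0 ↦ 1  ≥
P = 1/2, Q = 1/2 ↦ 1  ≥
P = 1/2, Q = 1 ↦ 1/2  <
P = 1, Q = 0 ↦ 1  ≥
P = 1, Q = 1/2 ↦ 1  ≥
P = 1, Q = 1 ↦ 1  ≥
So 6 of the 9 assignments meet the threshold.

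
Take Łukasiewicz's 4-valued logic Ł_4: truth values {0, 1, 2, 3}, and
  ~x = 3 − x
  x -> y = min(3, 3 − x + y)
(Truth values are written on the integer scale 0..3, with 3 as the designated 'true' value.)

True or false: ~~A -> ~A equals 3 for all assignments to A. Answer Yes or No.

No

Counterexample: take A = 2.
~A = ~2 = 1
~~A = ~1 = 2
~A = ~2 = 1
~~A -> ~A = 2 -> 1 = 2
This gives 2 ≠ 3.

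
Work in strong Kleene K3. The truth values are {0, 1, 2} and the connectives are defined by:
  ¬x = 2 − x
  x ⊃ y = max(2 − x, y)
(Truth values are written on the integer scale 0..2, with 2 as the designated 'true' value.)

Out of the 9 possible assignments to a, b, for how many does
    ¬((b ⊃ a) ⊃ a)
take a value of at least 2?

a = 0, b = 0 ↦ 2  ≥
a = 0, b = 1 ↦ 1  <
a = 0, b = 2 ↦ 0  <
a = 1, b = 0 ↦ 1  <
a = 1, b = 1 ↦ 1  <
a = 1, b = 2 ↦ 1  <
a = 2, b = 0 ↦ 0  <
a = 2, b = 1 ↦ 0  <
a = 2, b = 2 ↦ 0  <
So 1 of the 9 assignments meets the threshold.

1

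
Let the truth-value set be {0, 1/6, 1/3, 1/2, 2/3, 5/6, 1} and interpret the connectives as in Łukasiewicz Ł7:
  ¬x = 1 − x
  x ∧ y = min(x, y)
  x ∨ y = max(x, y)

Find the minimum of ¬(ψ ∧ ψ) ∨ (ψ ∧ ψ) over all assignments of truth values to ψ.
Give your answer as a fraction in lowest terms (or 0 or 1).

Take ψ = 1/2:
ψ ∧ ψ = 1/2 ∧ 1/2 = 1/2
¬(ψ ∧ ψ) = ¬1/2 = 1/2
ψ ∧ ψ = 1/2 ∧ 1/2 = 1/2
¬(ψ ∧ ψ) ∨ (ψ ∧ ψ) = 1/2 ∨ 1/2 = 1/2
No assignment yields a value below 1/2, so this is the minimum.

1/2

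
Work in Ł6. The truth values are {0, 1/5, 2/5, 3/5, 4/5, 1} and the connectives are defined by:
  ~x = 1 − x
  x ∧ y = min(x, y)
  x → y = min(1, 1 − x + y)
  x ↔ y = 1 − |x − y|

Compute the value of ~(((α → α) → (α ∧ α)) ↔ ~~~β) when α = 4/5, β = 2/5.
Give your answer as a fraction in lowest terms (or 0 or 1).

1/5

α → α = 4/5 → 4/5 = 1
α ∧ α = 4/5 ∧ 4/5 = 4/5
(α → α) → (α ∧ α) = 1 → 4/5 = 4/5
~β = ~2/5 = 3/5
~~β = ~3/5 = 2/5
~~~β = ~2/5 = 3/5
((α → α) → (α ∧ α)) ↔ ~~~β = 4/5 ↔ 3/5 = 4/5
~(((α → α) → (α ∧ α)) ↔ ~~~β) = ~4/5 = 1/5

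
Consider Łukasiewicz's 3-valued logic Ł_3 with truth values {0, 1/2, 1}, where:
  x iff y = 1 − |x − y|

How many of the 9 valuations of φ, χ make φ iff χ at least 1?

3

φ = 0, χ = 0 ↦ 1  ≥
φ = 0, χ = 1/2 ↦ 1/2  <
φ = 0, χ = 1 ↦ 0  <
φ = 1/2, χ = 0 ↦ 1/2  <
φ = 1/2, χ = 1/2 ↦ 1  ≥
φ = 1/2, χ = 1 ↦ 1/2  <
φ = 1, χ = 0 ↦ 0  <
φ = 1, χ = 1/2 ↦ 1/2  <
φ = 1, χ = 1 ↦ 1  ≥
So 3 of the 9 assignments meet the threshold.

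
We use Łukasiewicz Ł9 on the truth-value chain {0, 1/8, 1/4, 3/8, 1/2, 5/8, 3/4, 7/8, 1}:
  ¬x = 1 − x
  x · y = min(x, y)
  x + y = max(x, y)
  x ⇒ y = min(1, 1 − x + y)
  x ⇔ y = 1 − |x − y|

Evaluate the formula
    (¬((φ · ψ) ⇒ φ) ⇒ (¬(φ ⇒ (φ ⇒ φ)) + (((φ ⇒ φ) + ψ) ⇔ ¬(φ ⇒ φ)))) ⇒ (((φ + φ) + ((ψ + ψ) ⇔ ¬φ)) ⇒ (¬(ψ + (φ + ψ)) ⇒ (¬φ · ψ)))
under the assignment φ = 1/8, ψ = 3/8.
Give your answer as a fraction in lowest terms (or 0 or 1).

φ · ψ = 1/8 · 3/8 = 1/8
(φ · ψ) ⇒ φ = 1/8 ⇒ 1/8 = 1
¬((φ · ψ) ⇒ φ) = ¬1 = 0
φ ⇒ φ = 1/8 ⇒ 1/8 = 1
φ ⇒ (φ ⇒ φ) = 1/8 ⇒ 1 = 1
¬(φ ⇒ (φ ⇒ φ)) = ¬1 = 0
φ ⇒ φ = 1/8 ⇒ 1/8 = 1
(φ ⇒ φ) + ψ = 1 + 3/8 = 1
φ ⇒ φ = 1/8 ⇒ 1/8 = 1
¬(φ ⇒ φ) = ¬1 = 0
((φ ⇒ φ) + ψ) ⇔ ¬(φ ⇒ φ) = 1 ⇔ 0 = 0
¬(φ ⇒ (φ ⇒ φ)) + (((φ ⇒ φ) + ψ) ⇔ ¬(φ ⇒ φ)) = 0 + 0 = 0
¬((φ · ψ) ⇒ φ) ⇒ (¬(φ ⇒ (φ ⇒ φ)) + (((φ ⇒ φ) + ψ) ⇔ ¬(φ ⇒ φ))) = 0 ⇒ 0 = 1
φ + φ = 1/8 + 1/8 = 1/8
ψ + ψ = 3/8 + 3/8 = 3/8
¬φ = ¬1/8 = 7/8
(ψ + ψ) ⇔ ¬φ = 3/8 ⇔ 7/8 = 1/2
(φ + φ) + ((ψ + ψ) ⇔ ¬φ) = 1/8 + 1/2 = 1/2
φ + ψ = 1/8 + 3/8 = 3/8
ψ + (φ + ψ) = 3/8 + 3/8 = 3/8
¬(ψ + (φ + ψ)) = ¬3/8 = 5/8
¬φ = ¬1/8 = 7/8
¬φ · ψ = 7/8 · 3/8 = 3/8
¬(ψ + (φ + ψ)) ⇒ (¬φ · ψ) = 5/8 ⇒ 3/8 = 3/4
((φ + φ) + ((ψ + ψ) ⇔ ¬φ)) ⇒ (¬(ψ + (φ + ψ)) ⇒ (¬φ · ψ)) = 1/2 ⇒ 3/4 = 1
(¬((φ · ψ) ⇒ φ) ⇒ (¬(φ ⇒ (φ ⇒ φ)) + (((φ ⇒ φ) + ψ) ⇔ ¬(φ ⇒ φ)))) ⇒ (((φ + φ) + ((ψ + ψ) ⇔ ¬φ)) ⇒ (¬(ψ + (φ + ψ)) ⇒ (¬φ · ψ))) = 1 ⇒ 1 = 1

1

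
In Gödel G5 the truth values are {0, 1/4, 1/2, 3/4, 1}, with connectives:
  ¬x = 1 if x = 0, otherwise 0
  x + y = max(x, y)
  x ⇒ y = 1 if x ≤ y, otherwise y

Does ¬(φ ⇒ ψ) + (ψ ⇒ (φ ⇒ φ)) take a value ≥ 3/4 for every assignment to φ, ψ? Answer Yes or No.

Yes

At φ = 1/4, ψ = 1, for instance:
φ ⇒ ψ = 1/4 ⇒ 1 = 1
¬(φ ⇒ ψ) = ¬1 = 0
φ ⇒ φ = 1/4 ⇒ 1/4 = 1
ψ ⇒ (φ ⇒ φ) = 1 ⇒ 1 = 1
¬(φ ⇒ ψ) + (ψ ⇒ (φ ⇒ φ)) = 0 + 1 = 1
and checking the remaining 24 assignments likewise gives ≥ 3/4 in every case.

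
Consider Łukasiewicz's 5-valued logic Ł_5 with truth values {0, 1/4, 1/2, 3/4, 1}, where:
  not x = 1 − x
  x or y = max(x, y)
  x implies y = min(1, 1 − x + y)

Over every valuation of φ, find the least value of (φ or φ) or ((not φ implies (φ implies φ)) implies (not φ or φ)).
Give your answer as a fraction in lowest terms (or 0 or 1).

1/2

Take φ = 1/2:
φ or φ = 1/2 or 1/2 = 1/2
not φ = not 1/2 = 1/2
φ implies φ = 1/2 implies 1/2 = 1
not φ implies (φ implies φ) = 1/2 implies 1 = 1
not φ = not 1/2 = 1/2
not φ or φ = 1/2 or 1/2 = 1/2
(not φ implies (φ implies φ)) implies (not φ or φ) = 1 implies 1/2 = 1/2
(φ or φ) or ((not φ implies (φ implies φ)) implies (not φ or φ)) = 1/2 or 1/2 = 1/2
No assignment yields a value below 1/2, so this is the minimum.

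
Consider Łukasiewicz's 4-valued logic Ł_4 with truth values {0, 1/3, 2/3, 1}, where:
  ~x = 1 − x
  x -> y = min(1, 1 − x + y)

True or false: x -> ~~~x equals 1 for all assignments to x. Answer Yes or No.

No

Counterexample: take x = 2/3.
~x = ~2/3 = 1/3
~~x = ~1/3 = 2/3
~~~x = ~2/3 = 1/3
x -> ~~~x = 2/3 -> 1/3 = 2/3
This gives 2/3 ≠ 1.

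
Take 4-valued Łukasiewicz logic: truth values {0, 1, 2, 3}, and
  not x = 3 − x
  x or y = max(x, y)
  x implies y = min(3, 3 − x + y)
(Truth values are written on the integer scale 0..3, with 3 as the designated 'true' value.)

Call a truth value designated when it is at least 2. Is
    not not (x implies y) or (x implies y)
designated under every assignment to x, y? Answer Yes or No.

No

Counterexample: take x = 2, y = 0.
x implies y = 2 implies 0 = 1
not (x implies y) = not 1 = 2
not not (x implies y) = not 2 = 1
not not (x implies y) or (x implies y) = 1 or 1 = 1
This gives 1, which is below 2.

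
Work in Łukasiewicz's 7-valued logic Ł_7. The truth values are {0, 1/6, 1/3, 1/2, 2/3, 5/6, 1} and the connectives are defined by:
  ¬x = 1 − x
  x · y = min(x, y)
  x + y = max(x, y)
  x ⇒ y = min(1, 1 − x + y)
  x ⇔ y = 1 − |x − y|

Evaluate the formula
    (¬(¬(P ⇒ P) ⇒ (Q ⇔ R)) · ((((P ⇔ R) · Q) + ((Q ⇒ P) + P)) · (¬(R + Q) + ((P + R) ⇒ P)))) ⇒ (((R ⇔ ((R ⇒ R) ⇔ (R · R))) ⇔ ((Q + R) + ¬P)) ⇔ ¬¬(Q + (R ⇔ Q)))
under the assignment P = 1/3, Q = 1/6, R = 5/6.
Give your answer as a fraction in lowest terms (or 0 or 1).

P ⇒ P = 1/3 ⇒ 1/3 = 1
¬(P ⇒ P) = ¬1 = 0
Q ⇔ R = 1/6 ⇔ 5/6 = 1/3
¬(P ⇒ P) ⇒ (Q ⇔ R) = 0 ⇒ 1/3 = 1
¬(¬(P ⇒ P) ⇒ (Q ⇔ R)) = ¬1 = 0
P ⇔ R = 1/3 ⇔ 5/6 = 1/2
(P ⇔ R) · Q = 1/2 · 1/6 = 1/6
Q ⇒ P = 1/6 ⇒ 1/3 = 1
(Q ⇒ P) + P = 1 + 1/3 = 1
((P ⇔ R) · Q) + ((Q ⇒ P) + P) = 1/6 + 1 = 1
R + Q = 5/6 + 1/6 = 5/6
¬(R + Q) = ¬5/6 = 1/6
P + R = 1/3 + 5/6 = 5/6
(P + R) ⇒ P = 5/6 ⇒ 1/3 = 1/2
¬(R + Q) + ((P + R) ⇒ P) = 1/6 + 1/2 = 1/2
(((P ⇔ R) · Q) + ((Q ⇒ P) + P)) · (¬(R + Q) + ((P + R) ⇒ P)) = 1 · 1/2 = 1/2
¬(¬(P ⇒ P) ⇒ (Q ⇔ R)) · ((((P ⇔ R) · Q) + ((Q ⇒ P) + P)) · (¬(R + Q) + ((P + R) ⇒ P))) = 0 · 1/2 = 0
R ⇒ R = 5/6 ⇒ 5/6 = 1
R · R = 5/6 · 5/6 = 5/6
(R ⇒ R) ⇔ (R · R) = 1 ⇔ 5/6 = 5/6
R ⇔ ((R ⇒ R) ⇔ (R · R)) = 5/6 ⇔ 5/6 = 1
Q + R = 1/6 + 5/6 = 5/6
¬P = ¬1/3 = 2/3
(Q + R) + ¬P = 5/6 + 2/3 = 5/6
(R ⇔ ((R ⇒ R) ⇔ (R · R))) ⇔ ((Q + R) + ¬P) = 1 ⇔ 5/6 = 5/6
R ⇔ Q = 5/6 ⇔ 1/6 = 1/3
Q + (R ⇔ Q) = 1/6 + 1/3 = 1/3
¬(Q + (R ⇔ Q)) = ¬1/3 = 2/3
¬¬(Q + (R ⇔ Q)) = ¬2/3 = 1/3
((R ⇔ ((R ⇒ R) ⇔ (R · R))) ⇔ ((Q + R) + ¬P)) ⇔ ¬¬(Q + (R ⇔ Q)) = 5/6 ⇔ 1/3 = 1/2
(¬(¬(P ⇒ P) ⇒ (Q ⇔ R)) · ((((P ⇔ R) · Q) + ((Q ⇒ P) + P)) · (¬(R + Q) + ((P + R) ⇒ P)))) ⇒ (((R ⇔ ((R ⇒ R) ⇔ (R · R))) ⇔ ((Q + R) + ¬P)) ⇔ ¬¬(Q + (R ⇔ Q))) = 0 ⇒ 1/2 = 1

1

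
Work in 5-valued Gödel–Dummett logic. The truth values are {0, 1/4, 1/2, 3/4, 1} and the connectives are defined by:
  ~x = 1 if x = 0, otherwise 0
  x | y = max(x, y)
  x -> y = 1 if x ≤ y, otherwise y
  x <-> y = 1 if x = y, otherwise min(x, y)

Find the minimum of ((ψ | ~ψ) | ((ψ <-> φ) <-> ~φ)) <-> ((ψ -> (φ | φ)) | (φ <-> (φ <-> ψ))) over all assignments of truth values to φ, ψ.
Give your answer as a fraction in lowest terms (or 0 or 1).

Take φ = 0, ψ = 1/4:
~ψ = ~1/4 = 0
ψ | ~ψ = 1/4 | 0 = 1/4
ψ <-> φ = 1/4 <-> 0 = 0
~φ = ~0 = 1
(ψ <-> φ) <-> ~φ = 0 <-> 1 = 0
(ψ | ~ψ) | ((ψ <-> φ) <-> ~φ) = 1/4 | 0 = 1/4
φ | φ = 0 | 0 = 0
ψ -> (φ | φ) = 1/4 -> 0 = 0
φ <-> ψ = 0 <-> 1/4 = 0
φ <-> (φ <-> ψ) = 0 <-> 0 = 1
(ψ -> (φ | φ)) | (φ <-> (φ <-> ψ)) = 0 | 1 = 1
((ψ | ~ψ) | ((ψ <-> φ) <-> ~φ)) <-> ((ψ -> (φ | φ)) | (φ <-> (φ <-> ψ))) = 1/4 <-> 1 = 1/4
No assignment yields a value below 1/4, so this is the minimum.

1/4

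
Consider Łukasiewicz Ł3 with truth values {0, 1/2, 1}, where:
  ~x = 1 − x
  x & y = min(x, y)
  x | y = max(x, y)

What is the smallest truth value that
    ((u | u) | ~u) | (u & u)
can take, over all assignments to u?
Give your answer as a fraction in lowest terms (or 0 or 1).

1/2

Take u = 1/2:
u | u = 1/2 | 1/2 = 1/2
~u = ~1/2 = 1/2
(u | u) | ~u = 1/2 | 1/2 = 1/2
u & u = 1/2 & 1/2 = 1/2
((u | u) | ~u) | (u & u) = 1/2 | 1/2 = 1/2
No assignment yields a value below 1/2, so this is the minimum.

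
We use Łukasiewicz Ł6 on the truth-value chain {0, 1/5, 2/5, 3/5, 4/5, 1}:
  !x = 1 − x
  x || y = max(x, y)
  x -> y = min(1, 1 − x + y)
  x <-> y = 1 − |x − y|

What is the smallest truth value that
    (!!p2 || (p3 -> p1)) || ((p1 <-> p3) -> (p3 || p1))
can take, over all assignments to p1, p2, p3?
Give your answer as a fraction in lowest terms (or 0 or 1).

4/5

Take p1 = 0, p2 = 0, p3 = 1/5:
!p2 = !0 = 1
!!p2 = !1 = 0
p3 -> p1 = 1/5 -> 0 = 4/5
!!p2 || (p3 -> p1) = 0 || 4/5 = 4/5
p1 <-> p3 = 0 <-> 1/5 = 4/5
p3 || p1 = 1/5 || 0 = 1/5
(p1 <-> p3) -> (p3 || p1) = 4/5 -> 1/5 = 2/5
(!!p2 || (p3 -> p1)) || ((p1 <-> p3) -> (p3 || p1)) = 4/5 || 2/5 = 4/5
No assignment yields a value below 4/5, so this is the minimum.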